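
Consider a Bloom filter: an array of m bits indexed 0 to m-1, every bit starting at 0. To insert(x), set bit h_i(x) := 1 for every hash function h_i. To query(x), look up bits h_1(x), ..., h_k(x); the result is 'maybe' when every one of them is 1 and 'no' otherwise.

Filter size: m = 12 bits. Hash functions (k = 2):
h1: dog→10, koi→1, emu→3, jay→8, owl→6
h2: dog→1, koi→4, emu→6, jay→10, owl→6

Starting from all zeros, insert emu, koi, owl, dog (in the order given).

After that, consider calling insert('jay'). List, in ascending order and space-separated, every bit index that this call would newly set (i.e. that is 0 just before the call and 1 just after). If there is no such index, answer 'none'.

Start: bits=000000000000
After insert 'emu': sets bits 3 6 -> bits=000100100000
After insert 'koi': sets bits 1 4 -> bits=010110100000
After insert 'owl': sets bits 6 -> bits=010110100000
After insert 'dog': sets bits 1 10 -> bits=010110100010
insert 'jay' would touch bits 8 10; currently bit8=0, bit10=1
Bits that are 0 among those (would change 0->1): 8

Answer: 8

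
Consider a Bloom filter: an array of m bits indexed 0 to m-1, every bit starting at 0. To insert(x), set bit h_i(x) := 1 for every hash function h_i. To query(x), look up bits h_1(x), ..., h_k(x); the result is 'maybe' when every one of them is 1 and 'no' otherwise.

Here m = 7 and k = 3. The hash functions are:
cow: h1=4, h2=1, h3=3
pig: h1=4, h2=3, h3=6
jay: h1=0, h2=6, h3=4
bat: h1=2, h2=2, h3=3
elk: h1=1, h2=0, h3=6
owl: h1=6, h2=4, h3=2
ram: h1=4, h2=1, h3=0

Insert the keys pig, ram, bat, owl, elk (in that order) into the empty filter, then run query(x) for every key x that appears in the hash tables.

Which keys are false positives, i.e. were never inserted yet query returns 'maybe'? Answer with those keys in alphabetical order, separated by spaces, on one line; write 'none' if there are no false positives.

Start: bits=0000000
After insert 'pig': sets bits 3 4 6 -> bits=0001101
After insert 'ram': sets bits 0 1 4 -> bits=1101101
After insert 'bat': sets bits 2 3 -> bits=1111101
After insert 'owl': sets bits 2 4 6 -> bits=1111101
After insert 'elk': sets bits 0 1 6 -> bits=1111101
Not inserted: cow jay — query each against bits=1111101:
query cow: checks bit1=1, bit3=1, bit4=1 (all 1) -> maybe => FALSE POSITIVE
query jay: checks bit0=1, bit4=1, bit6=1 (all 1) -> maybe => FALSE POSITIVE
False positives (alphabetical): cow jay

Answer: cow jay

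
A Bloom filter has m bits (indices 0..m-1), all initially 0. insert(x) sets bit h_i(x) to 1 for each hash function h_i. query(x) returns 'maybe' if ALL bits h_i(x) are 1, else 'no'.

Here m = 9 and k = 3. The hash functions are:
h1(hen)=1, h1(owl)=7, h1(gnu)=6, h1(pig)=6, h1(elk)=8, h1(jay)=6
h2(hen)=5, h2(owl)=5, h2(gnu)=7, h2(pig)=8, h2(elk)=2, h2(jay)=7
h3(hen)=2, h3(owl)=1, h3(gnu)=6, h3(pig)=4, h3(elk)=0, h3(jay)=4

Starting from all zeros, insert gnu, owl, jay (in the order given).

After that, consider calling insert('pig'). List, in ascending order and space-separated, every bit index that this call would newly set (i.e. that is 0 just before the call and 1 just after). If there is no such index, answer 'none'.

Start: bits=000000000
After insert 'gnu': sets bits 6 7 -> bits=000000110
After insert 'owl': sets bits 1 5 7 -> bits=010001110
After insert 'jay': sets bits 4 6 7 -> bits=010011110
insert 'pig' would touch bits 4 6 8; currently bit4=1, bit6=1, bit8=0
Bits that are 0 among those (would change 0->1): 8

Answer: 8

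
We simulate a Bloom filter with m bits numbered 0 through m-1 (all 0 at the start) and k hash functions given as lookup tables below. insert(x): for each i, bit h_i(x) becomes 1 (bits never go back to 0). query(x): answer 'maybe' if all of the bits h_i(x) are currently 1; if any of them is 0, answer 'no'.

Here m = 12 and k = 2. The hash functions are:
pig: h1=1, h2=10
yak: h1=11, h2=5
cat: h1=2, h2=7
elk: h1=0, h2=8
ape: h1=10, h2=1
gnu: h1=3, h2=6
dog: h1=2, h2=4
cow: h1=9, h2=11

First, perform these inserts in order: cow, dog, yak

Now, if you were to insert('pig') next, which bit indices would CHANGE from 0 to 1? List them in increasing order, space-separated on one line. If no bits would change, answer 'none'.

Start: bits=000000000000
After insert 'cow': sets bits 9 11 -> bits=000000000101
After insert 'dog': sets bits 2 4 -> bits=001010000101
After insert 'yak': sets bits 5 11 -> bits=001011000101
insert 'pig' would touch bits 1 10; currently bit1=0, bit10=0
Bits that are 0 among those (would change 0->1): 1 10

Answer: 1 10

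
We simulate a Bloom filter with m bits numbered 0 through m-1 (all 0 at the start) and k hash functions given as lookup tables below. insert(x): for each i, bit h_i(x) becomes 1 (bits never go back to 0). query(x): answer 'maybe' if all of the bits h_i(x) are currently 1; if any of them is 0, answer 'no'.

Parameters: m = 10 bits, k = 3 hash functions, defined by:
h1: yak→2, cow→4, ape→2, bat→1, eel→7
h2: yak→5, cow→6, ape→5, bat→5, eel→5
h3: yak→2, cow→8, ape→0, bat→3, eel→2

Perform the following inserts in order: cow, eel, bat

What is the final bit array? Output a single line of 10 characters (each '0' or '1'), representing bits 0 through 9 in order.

Answer: 0111111110

Derivation:
Start: bits=0000000000
After insert 'cow': sets bits 4 6 8 -> bits=0000101010
After insert 'eel': sets bits 2 5 7 -> bits=0010111110
After insert 'bat': sets bits 1 3 5 -> bits=0111111110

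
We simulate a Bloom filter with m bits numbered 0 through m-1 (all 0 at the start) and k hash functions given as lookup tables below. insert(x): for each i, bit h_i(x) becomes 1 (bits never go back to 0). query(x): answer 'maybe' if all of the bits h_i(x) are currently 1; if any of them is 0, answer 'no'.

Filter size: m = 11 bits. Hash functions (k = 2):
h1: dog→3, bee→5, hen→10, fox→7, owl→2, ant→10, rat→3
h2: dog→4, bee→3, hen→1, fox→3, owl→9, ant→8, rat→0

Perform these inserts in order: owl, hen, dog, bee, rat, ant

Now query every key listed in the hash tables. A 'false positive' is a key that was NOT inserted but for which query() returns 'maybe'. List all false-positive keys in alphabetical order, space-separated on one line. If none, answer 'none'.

Answer: none

Derivation:
Start: bits=00000000000
After insert 'owl': sets bits 2 9 -> bits=00100000010
After insert 'hen': sets bits 1 10 -> bits=01100000011
After insert 'dog': sets bits 3 4 -> bits=01111000011
After insert 'bee': sets bits 3 5 -> bits=01111100011
After insert 'rat': sets bits 0 3 -> bits=11111100011
After insert 'ant': sets bits 8 10 -> bits=11111100111
Not inserted: fox — query each against bits=11111100111:
query fox: checks bit3=1, bit7=0 (has a 0) -> no => not a false positive
False positives (alphabetical): none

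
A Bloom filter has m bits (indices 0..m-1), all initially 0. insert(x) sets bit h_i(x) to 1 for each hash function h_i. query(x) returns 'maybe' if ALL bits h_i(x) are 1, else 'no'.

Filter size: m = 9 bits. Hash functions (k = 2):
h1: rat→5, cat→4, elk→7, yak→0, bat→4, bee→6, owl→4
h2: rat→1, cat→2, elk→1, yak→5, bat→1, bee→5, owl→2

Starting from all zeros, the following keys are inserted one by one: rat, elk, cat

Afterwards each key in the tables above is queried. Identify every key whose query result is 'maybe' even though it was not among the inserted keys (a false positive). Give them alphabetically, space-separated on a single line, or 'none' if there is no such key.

Answer: bat owl

Derivation:
Start: bits=000000000
After insert 'rat': sets bits 1 5 -> bits=010001000
After insert 'elk': sets bits 1 7 -> bits=010001010
After insert 'cat': sets bits 2 4 -> bits=011011010
Not inserted: bat bee owl yak — query each against bits=011011010:
query bat: checks bit1=1, bit4=1 (all 1) -> maybe => FALSE POSITIVE
query bee: checks bit5=1, bit6=0 (has a 0) -> no => not a false positive
query owl: checks bit2=1, bit4=1 (all 1) -> maybe => FALSE POSITIVE
query yak: checks bit0=0, bit5=1 (has a 0) -> no => not a false positive
False positives (alphabetical): bat owl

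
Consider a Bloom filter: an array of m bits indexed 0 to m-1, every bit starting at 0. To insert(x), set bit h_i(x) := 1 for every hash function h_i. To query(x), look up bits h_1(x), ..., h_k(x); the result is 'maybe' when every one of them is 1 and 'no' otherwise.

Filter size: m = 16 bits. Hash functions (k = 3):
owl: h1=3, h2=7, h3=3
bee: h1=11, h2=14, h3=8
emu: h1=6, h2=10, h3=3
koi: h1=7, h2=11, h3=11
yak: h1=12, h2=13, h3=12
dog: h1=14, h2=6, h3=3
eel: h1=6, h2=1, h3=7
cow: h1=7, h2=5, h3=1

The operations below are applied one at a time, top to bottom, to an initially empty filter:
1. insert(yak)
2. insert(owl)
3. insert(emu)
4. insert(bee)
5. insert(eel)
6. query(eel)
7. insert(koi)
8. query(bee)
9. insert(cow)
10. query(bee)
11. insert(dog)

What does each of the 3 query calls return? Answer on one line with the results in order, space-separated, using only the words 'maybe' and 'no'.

Start: bits=0000000000000000
Op 1: insert yak -> sets bits 12 13 -> bits=0000000000001100
Op 2: insert owl -> sets bits 3 7 -> bits=0001000100001100
Op 3: insert emu -> sets bits 3 6 10 -> bits=0001001100101100
Op 4: insert bee -> sets bits 8 11 14 -> bits=0001001110111110
Op 5: insert eel -> sets bits 1 6 7 -> bits=0101001110111110
Op 6: query eel -> checks bit1=1, bit6=1, bit7=1 (all 1) -> maybe
Op 7: insert koi -> sets bits 7 11 -> bits=0101001110111110
Op 8: query bee -> checks bit8=1, bit11=1, bit14=1 (all 1) -> maybe
Op 9: insert cow -> sets bits 1 5 7 -> bits=0101011110111110
Op 10: query bee -> checks bit8=1, bit11=1, bit14=1 (all 1) -> maybe
Op 11: insert dog -> sets bits 3 6 14 -> bits=0101011110111110
Query results in order: maybe maybe maybe

Answer: maybe maybe maybe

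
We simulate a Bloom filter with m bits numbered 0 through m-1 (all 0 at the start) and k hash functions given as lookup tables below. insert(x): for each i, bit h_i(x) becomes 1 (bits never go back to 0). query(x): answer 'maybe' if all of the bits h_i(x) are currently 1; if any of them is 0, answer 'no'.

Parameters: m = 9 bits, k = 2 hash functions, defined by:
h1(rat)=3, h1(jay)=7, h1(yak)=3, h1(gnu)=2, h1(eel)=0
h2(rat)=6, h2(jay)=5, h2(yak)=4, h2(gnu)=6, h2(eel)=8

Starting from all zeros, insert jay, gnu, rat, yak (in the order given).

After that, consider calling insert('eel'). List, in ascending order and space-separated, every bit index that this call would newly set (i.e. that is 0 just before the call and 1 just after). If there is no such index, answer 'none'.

Answer: 0 8

Derivation:
Start: bits=000000000
After insert 'jay': sets bits 5 7 -> bits=000001010
After insert 'gnu': sets bits 2 6 -> bits=001001110
After insert 'rat': sets bits 3 6 -> bits=001101110
After insert 'yak': sets bits 3 4 -> bits=001111110
insert 'eel' would touch bits 0 8; currently bit0=0, bit8=0
Bits that are 0 among those (would change 0->1): 0 8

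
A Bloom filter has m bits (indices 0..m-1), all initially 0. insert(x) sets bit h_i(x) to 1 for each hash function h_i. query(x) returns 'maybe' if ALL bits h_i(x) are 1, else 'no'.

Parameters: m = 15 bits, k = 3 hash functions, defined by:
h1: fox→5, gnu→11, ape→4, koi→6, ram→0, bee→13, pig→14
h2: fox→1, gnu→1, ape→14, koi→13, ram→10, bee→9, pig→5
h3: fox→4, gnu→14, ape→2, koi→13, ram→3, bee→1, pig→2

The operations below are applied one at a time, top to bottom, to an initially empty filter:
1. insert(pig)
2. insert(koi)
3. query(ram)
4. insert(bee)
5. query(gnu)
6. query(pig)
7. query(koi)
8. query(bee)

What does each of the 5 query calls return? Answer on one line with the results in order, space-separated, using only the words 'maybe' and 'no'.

Start: bits=000000000000000
Op 1: insert pig -> sets bits 2 5 14 -> bits=001001000000001
Op 2: insert koi -> sets bits 6 13 -> bits=001001100000011
Op 3: query ram -> checks bit0=0, bit3=0, bit10=0 (has a 0) -> no
Op 4: insert bee -> sets bits 1 9 13 -> bits=011001100100011
Op 5: query gnu -> checks bit1=1, bit11=0, bit14=1 (has a 0) -> no
Op 6: query pig -> checks bit2=1, bit5=1, bit14=1 (all 1) -> maybe
Op 7: query koi -> checks bit6=1, bit13=1 (all 1) -> maybe
Op 8: query bee -> checks bit1=1, bit9=1, bit13=1 (all 1) -> maybe
Query results in order: no no maybe maybe maybe

Answer: no no maybe maybe maybe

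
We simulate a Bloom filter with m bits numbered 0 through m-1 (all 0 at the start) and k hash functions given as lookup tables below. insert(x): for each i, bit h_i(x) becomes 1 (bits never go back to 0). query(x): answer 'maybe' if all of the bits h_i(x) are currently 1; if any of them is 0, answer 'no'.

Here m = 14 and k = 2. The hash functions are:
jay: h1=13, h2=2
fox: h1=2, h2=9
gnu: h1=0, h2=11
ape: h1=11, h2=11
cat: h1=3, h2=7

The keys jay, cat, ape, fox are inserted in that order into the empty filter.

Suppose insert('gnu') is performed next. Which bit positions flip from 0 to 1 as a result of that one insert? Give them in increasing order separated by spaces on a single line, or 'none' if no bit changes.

Answer: 0

Derivation:
Start: bits=00000000000000
After insert 'jay': sets bits 2 13 -> bits=00100000000001
After insert 'cat': sets bits 3 7 -> bits=00110001000001
After insert 'ape': sets bits 11 -> bits=00110001000101
After insert 'fox': sets bits 2 9 -> bits=00110001010101
insert 'gnu' would touch bits 0 11; currently bit0=0, bit11=1
Bits that are 0 among those (would change 0->1): 0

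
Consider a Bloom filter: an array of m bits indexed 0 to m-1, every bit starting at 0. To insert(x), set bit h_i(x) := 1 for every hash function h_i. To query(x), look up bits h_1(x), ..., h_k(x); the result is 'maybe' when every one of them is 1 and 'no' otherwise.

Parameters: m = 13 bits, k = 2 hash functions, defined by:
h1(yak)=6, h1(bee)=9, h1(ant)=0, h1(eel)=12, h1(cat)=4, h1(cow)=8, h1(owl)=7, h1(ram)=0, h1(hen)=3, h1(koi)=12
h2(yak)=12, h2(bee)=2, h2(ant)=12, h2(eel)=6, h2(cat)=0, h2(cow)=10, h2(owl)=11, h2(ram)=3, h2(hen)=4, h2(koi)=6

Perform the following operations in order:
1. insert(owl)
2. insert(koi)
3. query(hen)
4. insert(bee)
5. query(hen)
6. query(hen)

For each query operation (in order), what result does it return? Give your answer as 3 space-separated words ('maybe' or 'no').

Answer: no no no

Derivation:
Start: bits=0000000000000
Op 1: insert owl -> sets bits 7 11 -> bits=0000000100010
Op 2: insert koi -> sets bits 6 12 -> bits=0000001100011
Op 3: query hen -> checks bit3=0, bit4=0 (has a 0) -> no
Op 4: insert bee -> sets bits 2 9 -> bits=0010001101011
Op 5: query hen -> checks bit3=0, bit4=0 (has a 0) -> no
Op 6: query hen -> checks bit3=0, bit4=0 (has a 0) -> no
Query results in order: no no no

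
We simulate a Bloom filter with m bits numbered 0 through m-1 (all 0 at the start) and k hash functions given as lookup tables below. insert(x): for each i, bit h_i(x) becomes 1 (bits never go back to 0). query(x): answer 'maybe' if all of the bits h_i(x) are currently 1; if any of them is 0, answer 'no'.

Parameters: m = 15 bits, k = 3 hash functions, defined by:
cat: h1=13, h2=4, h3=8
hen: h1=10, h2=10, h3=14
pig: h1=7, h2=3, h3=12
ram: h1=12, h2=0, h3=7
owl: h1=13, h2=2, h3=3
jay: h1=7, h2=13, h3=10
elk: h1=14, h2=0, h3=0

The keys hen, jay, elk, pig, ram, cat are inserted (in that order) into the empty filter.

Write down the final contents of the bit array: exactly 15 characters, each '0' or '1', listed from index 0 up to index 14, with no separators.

Start: bits=000000000000000
After insert 'hen': sets bits 10 14 -> bits=000000000010001
After insert 'jay': sets bits 7 10 13 -> bits=000000010010011
After insert 'elk': sets bits 0 14 -> bits=100000010010011
After insert 'pig': sets bits 3 7 12 -> bits=100100010010111
After insert 'ram': sets bits 0 7 12 -> bits=100100010010111
After insert 'cat': sets bits 4 8 13 -> bits=100110011010111

Answer: 100110011010111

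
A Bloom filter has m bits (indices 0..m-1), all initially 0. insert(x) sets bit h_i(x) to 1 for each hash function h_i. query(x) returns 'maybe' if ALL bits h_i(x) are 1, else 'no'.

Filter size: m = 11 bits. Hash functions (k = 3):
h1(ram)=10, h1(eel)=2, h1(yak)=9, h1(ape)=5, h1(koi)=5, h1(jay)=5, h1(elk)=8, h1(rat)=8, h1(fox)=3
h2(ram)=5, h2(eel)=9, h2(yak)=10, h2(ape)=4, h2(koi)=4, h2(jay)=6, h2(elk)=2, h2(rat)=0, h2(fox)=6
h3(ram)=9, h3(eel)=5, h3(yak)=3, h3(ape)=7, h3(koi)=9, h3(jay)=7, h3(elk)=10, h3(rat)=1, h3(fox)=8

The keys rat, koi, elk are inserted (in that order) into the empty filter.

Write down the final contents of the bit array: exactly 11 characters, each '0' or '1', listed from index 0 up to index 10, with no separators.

Answer: 11101100111

Derivation:
Start: bits=00000000000
After insert 'rat': sets bits 0 1 8 -> bits=11000000100
After insert 'koi': sets bits 4 5 9 -> bits=11001100110
After insert 'elk': sets bits 2 8 10 -> bits=11101100111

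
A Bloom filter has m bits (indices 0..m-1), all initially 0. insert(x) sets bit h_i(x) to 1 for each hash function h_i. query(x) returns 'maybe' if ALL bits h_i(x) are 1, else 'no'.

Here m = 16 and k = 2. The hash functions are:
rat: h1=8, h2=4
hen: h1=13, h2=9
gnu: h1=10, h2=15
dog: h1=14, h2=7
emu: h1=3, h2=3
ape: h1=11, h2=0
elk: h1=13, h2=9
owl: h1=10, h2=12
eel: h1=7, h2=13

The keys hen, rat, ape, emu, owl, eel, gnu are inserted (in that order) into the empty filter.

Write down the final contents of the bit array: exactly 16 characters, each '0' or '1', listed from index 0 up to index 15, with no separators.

Start: bits=0000000000000000
After insert 'hen': sets bits 9 13 -> bits=0000000001000100
After insert 'rat': sets bits 4 8 -> bits=0000100011000100
After insert 'ape': sets bits 0 11 -> bits=1000100011010100
After insert 'emu': sets bits 3 -> bits=1001100011010100
After insert 'owl': sets bits 10 12 -> bits=1001100011111100
After insert 'eel': sets bits 7 13 -> bits=1001100111111100
After insert 'gnu': sets bits 10 15 -> bits=1001100111111101

Answer: 1001100111111101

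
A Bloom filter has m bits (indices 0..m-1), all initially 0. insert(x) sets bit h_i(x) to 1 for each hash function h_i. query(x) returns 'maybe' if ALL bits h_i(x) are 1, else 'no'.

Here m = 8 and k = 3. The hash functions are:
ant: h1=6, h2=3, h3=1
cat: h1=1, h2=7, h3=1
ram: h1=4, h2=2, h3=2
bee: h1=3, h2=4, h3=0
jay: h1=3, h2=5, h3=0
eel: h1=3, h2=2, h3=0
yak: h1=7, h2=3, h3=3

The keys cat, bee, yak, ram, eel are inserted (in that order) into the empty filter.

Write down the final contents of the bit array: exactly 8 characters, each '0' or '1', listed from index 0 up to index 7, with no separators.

Answer: 11111001

Derivation:
Start: bits=00000000
After insert 'cat': sets bits 1 7 -> bits=01000001
After insert 'bee': sets bits 0 3 4 -> bits=11011001
After insert 'yak': sets bits 3 7 -> bits=11011001
After insert 'ram': sets bits 2 4 -> bits=11111001
After insert 'eel': sets bits 0 2 3 -> bits=11111001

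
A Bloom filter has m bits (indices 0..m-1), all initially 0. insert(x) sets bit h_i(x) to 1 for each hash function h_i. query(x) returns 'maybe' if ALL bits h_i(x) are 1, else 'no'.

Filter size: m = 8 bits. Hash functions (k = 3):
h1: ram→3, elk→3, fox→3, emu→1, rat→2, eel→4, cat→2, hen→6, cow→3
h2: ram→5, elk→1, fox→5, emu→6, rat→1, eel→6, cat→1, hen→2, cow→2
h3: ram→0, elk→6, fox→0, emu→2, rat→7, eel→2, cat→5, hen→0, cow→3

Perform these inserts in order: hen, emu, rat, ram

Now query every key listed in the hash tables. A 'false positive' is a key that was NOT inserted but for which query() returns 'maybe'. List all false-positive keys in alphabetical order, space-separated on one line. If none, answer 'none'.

Answer: cat cow elk fox

Derivation:
Start: bits=00000000
After insert 'hen': sets bits 0 2 6 -> bits=10100010
After insert 'emu': sets bits 1 2 6 -> bits=11100010
After insert 'rat': sets bits 1 2 7 -> bits=11100011
After insert 'ram': sets bits 0 3 5 -> bits=11110111
Not inserted: cat cow eel elk fox — query each against bits=11110111:
query cat: checks bit1=1, bit2=1, bit5=1 (all 1) -> maybe => FALSE POSITIVE
query cow: checks bit2=1, bit3=1 (all 1) -> maybe => FALSE POSITIVE
query eel: checks bit2=1, bit4=0, bit6=1 (has a 0) -> no => not a false positive
query elk: checks bit1=1, bit3=1, bit6=1 (all 1) -> maybe => FALSE POSITIVE
query fox: checks bit0=1, bit3=1, bit5=1 (all 1) -> maybe => FALSE POSITIVE
False positives (alphabetical): cat cow elk fox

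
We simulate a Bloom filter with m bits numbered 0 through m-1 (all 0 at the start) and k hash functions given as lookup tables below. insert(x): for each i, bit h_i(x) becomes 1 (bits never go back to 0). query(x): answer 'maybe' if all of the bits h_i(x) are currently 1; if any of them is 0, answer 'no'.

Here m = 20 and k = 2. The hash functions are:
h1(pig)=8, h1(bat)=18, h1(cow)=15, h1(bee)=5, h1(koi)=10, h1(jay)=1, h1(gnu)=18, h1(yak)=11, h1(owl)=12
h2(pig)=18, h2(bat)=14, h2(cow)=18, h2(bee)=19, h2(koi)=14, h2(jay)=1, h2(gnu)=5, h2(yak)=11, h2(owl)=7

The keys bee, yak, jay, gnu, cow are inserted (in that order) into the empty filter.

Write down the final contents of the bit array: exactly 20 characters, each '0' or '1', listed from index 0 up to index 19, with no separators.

Answer: 01000100000100010011

Derivation:
Start: bits=00000000000000000000
After insert 'bee': sets bits 5 19 -> bits=00000100000000000001
After insert 'yak': sets bits 11 -> bits=00000100000100000001
After insert 'jay': sets bits 1 -> bits=01000100000100000001
After insert 'gnu': sets bits 5 18 -> bits=01000100000100000011
After insert 'cow': sets bits 15 18 -> bits=01000100000100010011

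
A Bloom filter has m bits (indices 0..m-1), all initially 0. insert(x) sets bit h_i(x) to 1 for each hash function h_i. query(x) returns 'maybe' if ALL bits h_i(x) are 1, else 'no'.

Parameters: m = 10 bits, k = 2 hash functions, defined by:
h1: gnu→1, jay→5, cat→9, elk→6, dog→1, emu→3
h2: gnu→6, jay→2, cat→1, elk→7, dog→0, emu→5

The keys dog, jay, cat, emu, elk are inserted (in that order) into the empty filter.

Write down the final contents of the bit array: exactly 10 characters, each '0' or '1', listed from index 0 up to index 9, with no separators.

Start: bits=0000000000
After insert 'dog': sets bits 0 1 -> bits=1100000000
After insert 'jay': sets bits 2 5 -> bits=1110010000
After insert 'cat': sets bits 1 9 -> bits=1110010001
After insert 'emu': sets bits 3 5 -> bits=1111010001
After insert 'elk': sets bits 6 7 -> bits=1111011101

Answer: 1111011101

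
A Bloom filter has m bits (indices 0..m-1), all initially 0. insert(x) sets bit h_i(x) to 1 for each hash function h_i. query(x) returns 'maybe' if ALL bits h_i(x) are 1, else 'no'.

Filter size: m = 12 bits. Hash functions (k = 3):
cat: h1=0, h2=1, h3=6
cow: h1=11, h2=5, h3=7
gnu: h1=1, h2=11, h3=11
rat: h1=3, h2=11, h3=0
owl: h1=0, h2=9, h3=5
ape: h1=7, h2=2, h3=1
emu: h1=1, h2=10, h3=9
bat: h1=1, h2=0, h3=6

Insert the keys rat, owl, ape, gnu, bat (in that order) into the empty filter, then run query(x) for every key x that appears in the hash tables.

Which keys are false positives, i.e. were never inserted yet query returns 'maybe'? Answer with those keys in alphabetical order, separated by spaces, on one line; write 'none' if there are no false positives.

Start: bits=000000000000
After insert 'rat': sets bits 0 3 11 -> bits=100100000001
After insert 'owl': sets bits 0 5 9 -> bits=100101000101
After insert 'ape': sets bits 1 2 7 -> bits=111101010101
After insert 'gnu': sets bits 1 11 -> bits=111101010101
After insert 'bat': sets bits 0 1 6 -> bits=111101110101
Not inserted: cat cow emu — query each against bits=111101110101:
query cat: checks bit0=1, bit1=1, bit6=1 (all 1) -> maybe => FALSE POSITIVE
query cow: checks bit5=1, bit7=1, bit11=1 (all 1) -> maybe => FALSE POSITIVE
query emu: checks bit1=1, bit9=1, bit10=0 (has a 0) -> no => not a false positive
False positives (alphabetical): cat cow

Answer: cat cow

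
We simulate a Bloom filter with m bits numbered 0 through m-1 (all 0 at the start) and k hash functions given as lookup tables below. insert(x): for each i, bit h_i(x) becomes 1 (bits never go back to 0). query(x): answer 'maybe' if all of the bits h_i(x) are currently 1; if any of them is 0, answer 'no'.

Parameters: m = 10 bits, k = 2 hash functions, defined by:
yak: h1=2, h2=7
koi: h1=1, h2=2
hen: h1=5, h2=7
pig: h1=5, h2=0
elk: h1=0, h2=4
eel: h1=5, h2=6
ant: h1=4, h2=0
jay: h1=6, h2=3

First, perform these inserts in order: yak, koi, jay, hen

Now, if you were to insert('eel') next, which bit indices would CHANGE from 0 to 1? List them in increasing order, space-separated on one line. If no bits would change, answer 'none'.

Answer: none

Derivation:
Start: bits=0000000000
After insert 'yak': sets bits 2 7 -> bits=0010000100
After insert 'koi': sets bits 1 2 -> bits=0110000100
After insert 'jay': sets bits 3 6 -> bits=0111001100
After insert 'hen': sets bits 5 7 -> bits=0111011100
insert 'eel' would touch bits 5 6; currently bit5=1, bit6=1
Bits that are 0 among those (would change 0->1): none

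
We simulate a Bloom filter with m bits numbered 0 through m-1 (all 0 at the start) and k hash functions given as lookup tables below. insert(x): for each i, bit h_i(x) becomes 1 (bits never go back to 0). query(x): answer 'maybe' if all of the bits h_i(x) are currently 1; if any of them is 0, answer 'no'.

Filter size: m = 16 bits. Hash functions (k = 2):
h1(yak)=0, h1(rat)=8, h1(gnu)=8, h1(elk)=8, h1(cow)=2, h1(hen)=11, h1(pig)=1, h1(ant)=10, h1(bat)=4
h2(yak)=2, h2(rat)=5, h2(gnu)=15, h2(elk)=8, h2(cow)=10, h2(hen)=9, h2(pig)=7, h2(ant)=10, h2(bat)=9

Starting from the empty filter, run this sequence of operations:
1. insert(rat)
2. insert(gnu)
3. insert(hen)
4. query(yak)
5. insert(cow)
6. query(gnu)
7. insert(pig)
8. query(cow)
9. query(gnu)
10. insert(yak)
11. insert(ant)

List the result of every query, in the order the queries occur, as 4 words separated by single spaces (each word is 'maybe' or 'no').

Start: bits=0000000000000000
Op 1: insert rat -> sets bits 5 8 -> bits=0000010010000000
Op 2: insert gnu -> sets bits 8 15 -> bits=0000010010000001
Op 3: insert hen -> sets bits 9 11 -> bits=0000010011010001
Op 4: query yak -> checks bit0=0, bit2=0 (has a 0) -> no
Op 5: insert cow -> sets bits 2 10 -> bits=0010010011110001
Op 6: query gnu -> checks bit8=1, bit15=1 (all 1) -> maybe
Op 7: insert pig -> sets bits 1 7 -> bits=0110010111110001
Op 8: query cow -> checks bit2=1, bit10=1 (all 1) -> maybe
Op 9: query gnu -> checks bit8=1, bit15=1 (all 1) -> maybe
Op 10: insert yak -> sets bits 0 2 -> bits=1110010111110001
Op 11: insert ant -> sets bits 10 -> bits=1110010111110001
Query results in order: no maybe maybe maybe

Answer: no maybe maybe maybe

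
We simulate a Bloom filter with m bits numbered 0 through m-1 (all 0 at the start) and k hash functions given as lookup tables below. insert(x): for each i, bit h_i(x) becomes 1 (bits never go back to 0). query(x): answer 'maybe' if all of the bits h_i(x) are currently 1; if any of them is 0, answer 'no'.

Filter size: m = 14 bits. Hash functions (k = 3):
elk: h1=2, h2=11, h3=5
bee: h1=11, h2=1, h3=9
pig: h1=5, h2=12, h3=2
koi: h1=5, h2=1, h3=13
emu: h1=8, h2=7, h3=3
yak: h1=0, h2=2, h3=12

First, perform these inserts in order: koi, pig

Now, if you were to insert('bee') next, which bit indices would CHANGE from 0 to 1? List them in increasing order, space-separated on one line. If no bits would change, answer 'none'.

Start: bits=00000000000000
After insert 'koi': sets bits 1 5 13 -> bits=01000100000001
After insert 'pig': sets bits 2 5 12 -> bits=01100100000011
insert 'bee' would touch bits 1 9 11; currently bit1=1, bit9=0, bit11=0
Bits that are 0 among those (would change 0->1): 9 11

Answer: 9 11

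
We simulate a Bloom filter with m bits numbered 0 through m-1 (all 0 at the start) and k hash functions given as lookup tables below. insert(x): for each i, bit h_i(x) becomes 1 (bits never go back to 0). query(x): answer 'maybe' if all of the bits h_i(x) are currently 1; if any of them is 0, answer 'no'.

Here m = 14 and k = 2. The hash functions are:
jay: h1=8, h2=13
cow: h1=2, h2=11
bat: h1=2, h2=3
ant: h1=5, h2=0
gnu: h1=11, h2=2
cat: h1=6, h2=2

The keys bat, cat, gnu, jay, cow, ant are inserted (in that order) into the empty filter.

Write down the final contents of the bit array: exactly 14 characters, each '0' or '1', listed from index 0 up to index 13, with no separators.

Answer: 10110110100101

Derivation:
Start: bits=00000000000000
After insert 'bat': sets bits 2 3 -> bits=00110000000000
After insert 'cat': sets bits 2 6 -> bits=00110010000000
After insert 'gnu': sets bits 2 11 -> bits=00110010000100
After insert 'jay': sets bits 8 13 -> bits=00110010100101
After insert 'cow': sets bits 2 11 -> bits=00110010100101
After insert 'ant': sets bits 0 5 -> bits=10110110100101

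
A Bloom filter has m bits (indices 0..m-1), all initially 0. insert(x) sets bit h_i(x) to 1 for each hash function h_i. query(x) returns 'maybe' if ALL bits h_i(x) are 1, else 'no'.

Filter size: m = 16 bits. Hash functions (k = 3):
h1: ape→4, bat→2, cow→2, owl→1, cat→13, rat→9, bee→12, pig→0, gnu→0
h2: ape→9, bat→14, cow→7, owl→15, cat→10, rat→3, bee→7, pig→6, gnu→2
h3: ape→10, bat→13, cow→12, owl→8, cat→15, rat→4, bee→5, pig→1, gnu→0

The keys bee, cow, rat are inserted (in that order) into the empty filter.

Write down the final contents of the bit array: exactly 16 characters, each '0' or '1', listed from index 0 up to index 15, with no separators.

Answer: 0011110101001000

Derivation:
Start: bits=0000000000000000
After insert 'bee': sets bits 5 7 12 -> bits=0000010100001000
After insert 'cow': sets bits 2 7 12 -> bits=0010010100001000
After insert 'rat': sets bits 3 4 9 -> bits=0011110101001000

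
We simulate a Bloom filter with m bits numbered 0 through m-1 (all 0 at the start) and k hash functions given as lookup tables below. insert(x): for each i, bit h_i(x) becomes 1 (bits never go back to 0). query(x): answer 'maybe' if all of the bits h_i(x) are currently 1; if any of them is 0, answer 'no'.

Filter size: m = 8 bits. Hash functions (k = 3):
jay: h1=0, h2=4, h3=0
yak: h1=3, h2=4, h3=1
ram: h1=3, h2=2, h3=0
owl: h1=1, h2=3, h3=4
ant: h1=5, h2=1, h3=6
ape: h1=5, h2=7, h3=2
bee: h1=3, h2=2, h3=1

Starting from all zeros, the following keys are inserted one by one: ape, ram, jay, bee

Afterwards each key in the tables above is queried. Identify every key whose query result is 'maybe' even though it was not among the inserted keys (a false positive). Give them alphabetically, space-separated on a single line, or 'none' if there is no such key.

Answer: owl yak

Derivation:
Start: bits=00000000
After insert 'ape': sets bits 2 5 7 -> bits=00100101
After insert 'ram': sets bits 0 2 3 -> bits=10110101
After insert 'jay': sets bits 0 4 -> bits=10111101
After insert 'bee': sets bits 1 2 3 -> bits=11111101
Not inserted: ant owl yak — query each against bits=11111101:
query ant: checks bit1=1, bit5=1, bit6=0 (has a 0) -> no => not a false positive
query owl: checks bit1=1, bit3=1, bit4=1 (all 1) -> maybe => FALSE POSITIVE
query yak: checks bit1=1, bit3=1, bit4=1 (all 1) -> maybe => FALSE POSITIVE
False positives (alphabetical): owl yak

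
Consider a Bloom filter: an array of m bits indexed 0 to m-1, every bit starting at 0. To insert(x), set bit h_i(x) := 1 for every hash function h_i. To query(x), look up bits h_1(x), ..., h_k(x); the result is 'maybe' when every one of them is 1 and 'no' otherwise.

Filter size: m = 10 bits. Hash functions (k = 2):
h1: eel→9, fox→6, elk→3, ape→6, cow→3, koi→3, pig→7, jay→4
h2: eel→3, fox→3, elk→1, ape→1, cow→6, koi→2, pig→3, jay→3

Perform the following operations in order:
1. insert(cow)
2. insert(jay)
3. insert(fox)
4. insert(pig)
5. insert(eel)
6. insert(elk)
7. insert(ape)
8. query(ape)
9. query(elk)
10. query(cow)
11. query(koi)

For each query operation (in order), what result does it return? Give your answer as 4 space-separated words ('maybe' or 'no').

Answer: maybe maybe maybe no

Derivation:
Start: bits=0000000000
Op 1: insert cow -> sets bits 3 6 -> bits=0001001000
Op 2: insert jay -> sets bits 3 4 -> bits=0001101000
Op 3: insert fox -> sets bits 3 6 -> bits=0001101000
Op 4: insert pig -> sets bits 3 7 -> bits=0001101100
Op 5: insert eel -> sets bits 3 9 -> bits=0001101101
Op 6: insert elk -> sets bits 1 3 -> bits=0101101101
Op 7: insert ape -> sets bits 1 6 -> bits=0101101101
Op 8: query ape -> checks bit1=1, bit6=1 (all 1) -> maybe
Op 9: query elk -> checks bit1=1, bit3=1 (all 1) -> maybe
Op 10: query cow -> checks bit3=1, bit6=1 (all 1) -> maybe
Op 11: query koi -> checks bit2=0, bit3=1 (has a 0) -> no
Query results in order: maybe maybe maybe no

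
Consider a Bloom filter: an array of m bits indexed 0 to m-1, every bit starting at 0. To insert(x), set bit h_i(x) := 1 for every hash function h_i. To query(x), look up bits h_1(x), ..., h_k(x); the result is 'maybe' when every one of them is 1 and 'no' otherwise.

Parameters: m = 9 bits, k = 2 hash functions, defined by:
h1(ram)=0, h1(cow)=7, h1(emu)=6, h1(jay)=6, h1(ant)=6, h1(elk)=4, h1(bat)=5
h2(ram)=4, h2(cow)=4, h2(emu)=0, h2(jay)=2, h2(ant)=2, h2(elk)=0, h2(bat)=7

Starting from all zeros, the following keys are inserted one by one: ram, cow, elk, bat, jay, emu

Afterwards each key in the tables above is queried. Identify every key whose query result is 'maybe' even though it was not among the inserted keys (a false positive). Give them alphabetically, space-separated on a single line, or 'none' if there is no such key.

Start: bits=000000000
After insert 'ram': sets bits 0 4 -> bits=100010000
After insert 'cow': sets bits 4 7 -> bits=100010010
After insert 'elk': sets bits 0 4 -> bits=100010010
After insert 'bat': sets bits 5 7 -> bits=100011010
After insert 'jay': sets bits 2 6 -> bits=101011110
After insert 'emu': sets bits 0 6 -> bits=101011110
Not inserted: ant — query each against bits=101011110:
query ant: checks bit2=1, bit6=1 (all 1) -> maybe => FALSE POSITIVE
False positives (alphabetical): ant

Answer: ant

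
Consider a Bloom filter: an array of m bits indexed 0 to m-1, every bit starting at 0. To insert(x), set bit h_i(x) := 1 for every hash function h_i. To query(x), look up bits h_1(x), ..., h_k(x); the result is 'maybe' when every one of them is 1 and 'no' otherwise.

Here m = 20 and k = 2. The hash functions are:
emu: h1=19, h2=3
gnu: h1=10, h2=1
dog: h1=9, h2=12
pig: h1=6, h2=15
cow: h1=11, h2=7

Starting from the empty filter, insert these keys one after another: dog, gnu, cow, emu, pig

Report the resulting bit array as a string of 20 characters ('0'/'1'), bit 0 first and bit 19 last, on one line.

Start: bits=00000000000000000000
After insert 'dog': sets bits 9 12 -> bits=00000000010010000000
After insert 'gnu': sets bits 1 10 -> bits=01000000011010000000
After insert 'cow': sets bits 7 11 -> bits=01000001011110000000
After insert 'emu': sets bits 3 19 -> bits=01010001011110000001
After insert 'pig': sets bits 6 15 -> bits=01010011011110010001

Answer: 01010011011110010001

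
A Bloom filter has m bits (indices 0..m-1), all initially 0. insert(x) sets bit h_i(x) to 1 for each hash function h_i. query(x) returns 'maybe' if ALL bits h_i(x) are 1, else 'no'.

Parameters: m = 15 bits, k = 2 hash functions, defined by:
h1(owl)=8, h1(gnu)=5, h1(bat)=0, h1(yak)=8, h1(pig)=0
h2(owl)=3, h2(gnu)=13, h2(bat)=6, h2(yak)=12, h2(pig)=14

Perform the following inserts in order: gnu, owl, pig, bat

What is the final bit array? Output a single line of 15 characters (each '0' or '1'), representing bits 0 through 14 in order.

Answer: 100101101000011

Derivation:
Start: bits=000000000000000
After insert 'gnu': sets bits 5 13 -> bits=000001000000010
After insert 'owl': sets bits 3 8 -> bits=000101001000010
After insert 'pig': sets bits 0 14 -> bits=100101001000011
After insert 'bat': sets bits 0 6 -> bits=100101101000011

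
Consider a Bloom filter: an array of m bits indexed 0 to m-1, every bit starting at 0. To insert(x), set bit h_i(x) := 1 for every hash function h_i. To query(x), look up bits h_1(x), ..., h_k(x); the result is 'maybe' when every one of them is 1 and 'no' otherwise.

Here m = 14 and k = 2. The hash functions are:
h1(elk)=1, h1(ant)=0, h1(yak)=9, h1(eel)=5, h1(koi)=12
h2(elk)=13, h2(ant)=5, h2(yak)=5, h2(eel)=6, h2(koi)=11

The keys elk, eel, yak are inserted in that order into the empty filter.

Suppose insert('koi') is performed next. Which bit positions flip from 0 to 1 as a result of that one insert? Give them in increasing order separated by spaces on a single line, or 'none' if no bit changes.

Start: bits=00000000000000
After insert 'elk': sets bits 1 13 -> bits=01000000000001
After insert 'eel': sets bits 5 6 -> bits=01000110000001
After insert 'yak': sets bits 5 9 -> bits=01000110010001
insert 'koi' would touch bits 11 12; currently bit11=0, bit12=0
Bits that are 0 among those (would change 0->1): 11 12

Answer: 11 12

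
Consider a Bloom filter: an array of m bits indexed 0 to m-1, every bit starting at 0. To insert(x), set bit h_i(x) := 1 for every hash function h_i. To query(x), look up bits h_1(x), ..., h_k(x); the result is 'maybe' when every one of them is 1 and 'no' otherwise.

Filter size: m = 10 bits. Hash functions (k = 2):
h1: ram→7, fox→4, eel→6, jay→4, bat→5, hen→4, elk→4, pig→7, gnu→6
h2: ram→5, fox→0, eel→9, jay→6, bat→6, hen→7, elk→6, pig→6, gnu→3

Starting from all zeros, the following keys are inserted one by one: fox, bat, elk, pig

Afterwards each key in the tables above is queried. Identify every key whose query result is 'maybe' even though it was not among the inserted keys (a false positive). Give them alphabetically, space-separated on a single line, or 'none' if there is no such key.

Answer: hen jay ram

Derivation:
Start: bits=0000000000
After insert 'fox': sets bits 0 4 -> bits=1000100000
After insert 'bat': sets bits 5 6 -> bits=1000111000
After insert 'elk': sets bits 4 6 -> bits=1000111000
After insert 'pig': sets bits 6 7 -> bits=1000111100
Not inserted: eel gnu hen jay ram — query each against bits=1000111100:
query eel: checks bit6=1, bit9=0 (has a 0) -> no => not a false positive
query gnu: checks bit3=0, bit6=1 (has a 0) -> no => not a false positive
query hen: checks bit4=1, bit7=1 (all 1) -> maybe => FALSE POSITIVE
query jay: checks bit4=1, bit6=1 (all 1) -> maybe => FALSE POSITIVE
query ram: checks bit5=1, bit7=1 (all 1) -> maybe => FALSE POSITIVE
False positives (alphabetical): hen jay ram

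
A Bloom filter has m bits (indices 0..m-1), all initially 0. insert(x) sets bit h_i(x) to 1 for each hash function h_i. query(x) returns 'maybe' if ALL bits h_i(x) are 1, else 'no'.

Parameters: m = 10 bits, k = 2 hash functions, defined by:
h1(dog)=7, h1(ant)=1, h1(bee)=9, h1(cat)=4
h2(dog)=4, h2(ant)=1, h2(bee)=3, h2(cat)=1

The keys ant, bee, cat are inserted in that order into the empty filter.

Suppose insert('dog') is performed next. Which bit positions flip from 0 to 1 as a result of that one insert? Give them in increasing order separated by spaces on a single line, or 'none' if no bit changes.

Start: bits=0000000000
After insert 'ant': sets bits 1 -> bits=0100000000
After insert 'bee': sets bits 3 9 -> bits=0101000001
After insert 'cat': sets bits 1 4 -> bits=0101100001
insert 'dog' would touch bits 4 7; currently bit4=1, bit7=0
Bits that are 0 among those (would change 0->1): 7

Answer: 7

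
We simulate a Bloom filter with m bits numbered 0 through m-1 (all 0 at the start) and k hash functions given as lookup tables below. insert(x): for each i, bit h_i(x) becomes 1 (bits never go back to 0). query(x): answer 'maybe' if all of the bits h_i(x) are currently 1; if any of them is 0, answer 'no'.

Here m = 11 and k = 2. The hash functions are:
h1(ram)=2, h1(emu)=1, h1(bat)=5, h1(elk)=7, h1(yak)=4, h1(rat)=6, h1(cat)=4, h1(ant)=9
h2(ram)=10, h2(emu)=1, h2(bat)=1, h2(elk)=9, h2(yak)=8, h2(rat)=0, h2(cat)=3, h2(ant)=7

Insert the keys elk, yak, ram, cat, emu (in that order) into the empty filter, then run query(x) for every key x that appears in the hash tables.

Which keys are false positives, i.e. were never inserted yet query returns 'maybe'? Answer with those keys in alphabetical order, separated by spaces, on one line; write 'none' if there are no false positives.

Start: bits=00000000000
After insert 'elk': sets bits 7 9 -> bits=00000001010
After insert 'yak': sets bits 4 8 -> bits=00001001110
After insert 'ram': sets bits 2 10 -> bits=00101001111
After insert 'cat': sets bits 3 4 -> bits=00111001111
After insert 'emu': sets bits 1 -> bits=01111001111
Not inserted: ant bat rat — query each against bits=01111001111:
query ant: checks bit7=1, bit9=1 (all 1) -> maybe => FALSE POSITIVE
query bat: checks bit1=1, bit5=0 (has a 0) -> no => not a false positive
query rat: checks bit0=0, bit6=0 (has a 0) -> no => not a false positive
False positives (alphabetical): ant

Answer: ant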